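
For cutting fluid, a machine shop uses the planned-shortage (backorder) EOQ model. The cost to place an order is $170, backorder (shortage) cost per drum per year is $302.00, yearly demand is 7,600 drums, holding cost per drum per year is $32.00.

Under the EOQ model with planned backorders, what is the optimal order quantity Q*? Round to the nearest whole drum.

Q* = √(2DS/H) · √((H + b)/b)
   = √(2 × 7,600 × 170 / 32) · √((32 + 302) / 302)
   = 284.165 × 1.0516 ≈ 298.84

299 drums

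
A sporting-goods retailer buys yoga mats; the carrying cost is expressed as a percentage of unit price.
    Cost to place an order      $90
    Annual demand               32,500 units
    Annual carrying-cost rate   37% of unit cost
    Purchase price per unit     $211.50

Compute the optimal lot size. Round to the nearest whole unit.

273 units

H = i·C = 0.37 × $211.5 = $78.2550 per unit-year
2DS/H = 2·32,500·90/78.255 = 74,755.61
EOQ = √74,755.61 ≈ 273.41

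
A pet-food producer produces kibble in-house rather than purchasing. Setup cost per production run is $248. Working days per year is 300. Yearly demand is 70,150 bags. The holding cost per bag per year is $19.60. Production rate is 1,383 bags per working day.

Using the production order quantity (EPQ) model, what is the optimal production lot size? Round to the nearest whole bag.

Daily demand d = 70,150/300 = 233.833; p = 1383; 1 − d/p = 0.83092
EPQ = √(2DS / (H(1 − d/p)))
    = √(2 × 70,150 × 248 / (19.6 × 0.83092)) ≈ 1,461.66

1,462 bags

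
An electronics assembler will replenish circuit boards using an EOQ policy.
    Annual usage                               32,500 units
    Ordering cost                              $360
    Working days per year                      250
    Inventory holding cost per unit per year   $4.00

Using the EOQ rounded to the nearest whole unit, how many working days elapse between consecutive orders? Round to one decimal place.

Optimal lot size Q* = (2 × 32,500 × $360 / $4)^½ ≈ 2,418.68 → Q = 2,419 units
Days between orders = 250 / (D/Q) = 250 / 13.435 ≈ 18.608

18.6 days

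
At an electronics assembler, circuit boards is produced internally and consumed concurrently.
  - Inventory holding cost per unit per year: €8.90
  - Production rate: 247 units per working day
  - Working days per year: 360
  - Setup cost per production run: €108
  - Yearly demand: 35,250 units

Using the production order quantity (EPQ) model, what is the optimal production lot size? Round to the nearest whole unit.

d = 35,250/360 = 97.9167 units/day;  effective holding cost H(1 − d/p) = 8.9·(1 − 97.9167/247) = 5.37183
Q* = √(2DS / H_eff) = √(2·35,250·108 / 5.37183) ≈ 1,190.54

1,191 units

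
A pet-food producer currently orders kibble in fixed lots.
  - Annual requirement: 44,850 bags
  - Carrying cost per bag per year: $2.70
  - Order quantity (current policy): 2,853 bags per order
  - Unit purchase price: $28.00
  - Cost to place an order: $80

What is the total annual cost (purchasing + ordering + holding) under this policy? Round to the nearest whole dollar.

Annual ordering cost = (D/Q)·S = (44,850/2,853) × 80 = $1,257.62
Annual holding cost  = (Q/2)·H = (2,853/2) × 2.7 = $3,851.55
Purchase cost = D·C = 44,850 × 28 = $1,255,800.00
Total = $1,257.62 + $3,851.55 + $1,255,800.00 = $1,260,909.17

$1,260,909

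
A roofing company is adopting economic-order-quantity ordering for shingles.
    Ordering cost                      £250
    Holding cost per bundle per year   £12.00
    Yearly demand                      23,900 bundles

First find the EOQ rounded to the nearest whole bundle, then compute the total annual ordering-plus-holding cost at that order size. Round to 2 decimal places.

2DS/H = 2·23,900·250/12 = 995,833.33
EOQ = √995,833.33 ≈ 997.91 → Q = 998 bundles
Annual ordering cost = (D/Q)·S = (23,900/998) × 250 = £5,986.97
Annual holding cost  = (Q/2)·H = (998/2) × 12 = £5,988.00
Total = £5,986.97 + £5,988.00 = £11,974.97

£11,974.97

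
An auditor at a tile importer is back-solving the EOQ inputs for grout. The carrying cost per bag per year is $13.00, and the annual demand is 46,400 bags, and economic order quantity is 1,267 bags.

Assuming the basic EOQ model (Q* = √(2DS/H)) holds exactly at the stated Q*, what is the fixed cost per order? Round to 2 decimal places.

$224.88

Since Q* = (2DS/H)^½, squaring gives Q*²·H = 2DS.
S = Q²H / (2D) = 1,267² × 13 / (2 × 46,400) = 224.8788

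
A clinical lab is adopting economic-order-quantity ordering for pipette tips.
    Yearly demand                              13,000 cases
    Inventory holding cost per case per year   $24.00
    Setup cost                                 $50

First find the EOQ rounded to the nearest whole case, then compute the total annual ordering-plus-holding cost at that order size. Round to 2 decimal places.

EOQ = √(2DS/H) = √(2 × 13,000 × 50 / 24)
    = √(54,166.67) ≈ 232.74 → Q = 233 cases
Ordering: D/Q × S = 13,000/233 × $50 = $2,789.70
Holding:  Q/2 × H = 233/2 × $24 = $2,796.00
Total = $2,789.70 + $2,796.00 = $5,585.70

$5,585.70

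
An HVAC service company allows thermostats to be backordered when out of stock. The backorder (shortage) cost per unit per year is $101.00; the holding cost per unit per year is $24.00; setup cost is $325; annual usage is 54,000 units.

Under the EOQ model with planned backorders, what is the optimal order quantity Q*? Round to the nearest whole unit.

1,345 units

Basic EOQ = √(2·54,000·325/24) = 1,209.339
Backorder adjustment √((H+b)/b) = √((24+101)/101) = 1.1125
Q* = 1,209.339 × 1.1125 ≈ 1,345.37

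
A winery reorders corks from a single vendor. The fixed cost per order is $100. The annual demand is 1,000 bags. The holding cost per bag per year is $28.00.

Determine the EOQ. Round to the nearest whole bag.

EOQ = √(2DS/H) = √(2 × 1,000 × 100 / 28)
    = √(7,142.86) ≈ 84.52

85 bags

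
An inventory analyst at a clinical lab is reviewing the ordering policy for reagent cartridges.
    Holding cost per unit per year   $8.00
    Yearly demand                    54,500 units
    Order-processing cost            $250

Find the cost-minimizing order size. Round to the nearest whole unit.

1,846 units

EOQ = √(2DS/H) = √(2 × 54,500 × 250 / 8)
    = √(3,406,250.00) ≈ 1,845.60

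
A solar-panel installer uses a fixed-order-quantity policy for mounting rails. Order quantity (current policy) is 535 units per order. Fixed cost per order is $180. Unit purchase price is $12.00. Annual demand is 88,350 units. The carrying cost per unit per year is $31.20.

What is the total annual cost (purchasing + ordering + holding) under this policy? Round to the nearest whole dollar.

$1,098,271

Annual ordering cost = (D/Q)·S = (88,350/535) × 180 = $29,725.23
Annual holding cost  = (Q/2)·H = (535/2) × 31.2 = $8,346.00
Purchase cost = D·C = 88,350 × 12 = $1,060,200.00
Total = $29,725.23 + $8,346.00 + $1,060,200.00 = $1,098,271.23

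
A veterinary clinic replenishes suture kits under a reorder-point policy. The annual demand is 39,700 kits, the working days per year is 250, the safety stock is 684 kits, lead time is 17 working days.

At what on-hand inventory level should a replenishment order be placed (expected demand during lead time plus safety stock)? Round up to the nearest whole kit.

3,384 kits

Daily demand d = 39,700 / 250 = 158.800 kits/day
Demand during lead time = 158.800 × 17 = 2,699.60
Reorder point = 2,699.60 + 684 = 3,383.60 → round up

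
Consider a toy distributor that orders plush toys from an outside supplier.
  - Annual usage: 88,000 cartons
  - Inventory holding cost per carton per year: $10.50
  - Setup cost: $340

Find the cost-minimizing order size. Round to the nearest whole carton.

2,387 cartons

EOQ = √(2DS/H) = √(2 × 88,000 × 340 / 10.5)
    = √(5,699,047.62) ≈ 2,387.27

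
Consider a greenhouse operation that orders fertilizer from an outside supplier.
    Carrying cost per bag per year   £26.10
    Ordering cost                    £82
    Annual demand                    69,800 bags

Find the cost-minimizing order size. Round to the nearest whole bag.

Optimal lot size Q* = (2 × 69,800 × £82 / £26.1)^½ ≈ 662.26

662 bags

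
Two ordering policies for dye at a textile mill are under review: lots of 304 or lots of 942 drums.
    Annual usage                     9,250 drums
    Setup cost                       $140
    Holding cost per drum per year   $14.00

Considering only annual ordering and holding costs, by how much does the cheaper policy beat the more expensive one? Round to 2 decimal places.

$1,580.87

For each Q, cost = (D/Q)·S + (Q/2)·H.
TC(304) = (9,250/304)×140 + (304/2)×14 = $6,387.87
TC(942) = (9,250/942)×140 + (942/2)×14 = $7,968.73
Lots of 304 are cheaper by $1,580.87.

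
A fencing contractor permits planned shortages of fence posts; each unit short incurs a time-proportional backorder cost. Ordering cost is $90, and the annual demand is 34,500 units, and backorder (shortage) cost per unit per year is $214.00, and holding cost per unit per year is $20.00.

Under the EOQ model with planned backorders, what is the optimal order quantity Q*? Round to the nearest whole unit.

583 units

Q* = √(2DS/H) · √((H + b)/b)
   = √(2 × 34,500 × 90 / 20) · √((20 + 214) / 214)
   = 557.225 × 1.0457 ≈ 582.68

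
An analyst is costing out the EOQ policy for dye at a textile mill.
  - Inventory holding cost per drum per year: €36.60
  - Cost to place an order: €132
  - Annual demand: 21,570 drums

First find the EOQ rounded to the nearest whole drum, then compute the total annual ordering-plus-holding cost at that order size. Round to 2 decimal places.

Q* = √(2·D·S / H) = √(2·21,570·132 / 36.6) = √155,586.9 ≈ 394.45 → Q = 394 drums
Ordering: D/Q × S = 21,570/394 × €132 = €7,226.50
Holding:  Q/2 × H = 394/2 × €36.6 = €7,210.20
Total = €7,226.50 + €7,210.20 = €14,436.70

€14,436.70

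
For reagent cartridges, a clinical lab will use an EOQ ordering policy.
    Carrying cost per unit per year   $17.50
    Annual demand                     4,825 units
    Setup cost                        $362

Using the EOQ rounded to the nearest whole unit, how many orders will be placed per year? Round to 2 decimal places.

Optimal lot size Q* = (2 × 4,825 × $362 / $17.5)^½ ≈ 446.79 → Q = 447
N = D/Q = 4,825/447 ≈ 10.794 orders/yr

10.79 orders per year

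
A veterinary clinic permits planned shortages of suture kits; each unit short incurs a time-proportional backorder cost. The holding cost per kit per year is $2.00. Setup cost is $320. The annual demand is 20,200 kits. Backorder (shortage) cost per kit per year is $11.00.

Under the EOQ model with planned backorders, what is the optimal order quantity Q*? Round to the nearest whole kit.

2,764 kits

Basic EOQ = √(2·20,200·320/2) = 2,542.440
Backorder adjustment √((H+b)/b) = √((2+11)/11) = 1.0871
Q* = 2,542.440 × 1.0871 ≈ 2,763.92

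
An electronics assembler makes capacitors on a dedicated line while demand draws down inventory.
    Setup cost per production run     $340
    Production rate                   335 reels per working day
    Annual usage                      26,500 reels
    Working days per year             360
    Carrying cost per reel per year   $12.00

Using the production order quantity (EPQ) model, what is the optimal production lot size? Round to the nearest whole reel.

1,387 reels

Daily demand d = 26,500/360 = 73.611; p = 335; 1 − d/p = 0.78027
EPQ = √(2DS / (H(1 − d/p)))
    = √(2 × 26,500 × 340 / (12 × 0.78027)) ≈ 1,387.28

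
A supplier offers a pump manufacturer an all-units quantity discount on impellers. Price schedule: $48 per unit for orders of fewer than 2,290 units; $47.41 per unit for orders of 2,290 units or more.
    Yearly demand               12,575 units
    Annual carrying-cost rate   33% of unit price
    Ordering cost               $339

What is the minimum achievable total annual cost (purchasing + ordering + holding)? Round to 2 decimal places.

H₁ = 33%×$48 = $15.8400;  H₂ = 33%×$47.41 = $15.6453
EOQ₁ = √(2×12,575×339/15.8400) = 733.65  (< 2,290, feasible at tier 1)
EOQ₂ = √(2×12,575×339/15.6453) = 738.20  (< 2,290 → use Q = 2,290 at tier-2 price)
TC(tier 1 (EOQ₁), Q≈733.7) = $615,221.08
TC(tier 2, Q≈2,290.0) = $615,956.16
Minimum at tier 1 (EOQ₁): $615,221.08

$615,221.08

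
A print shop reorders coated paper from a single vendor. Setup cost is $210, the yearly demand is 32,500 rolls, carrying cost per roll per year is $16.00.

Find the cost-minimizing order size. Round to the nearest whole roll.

Q* = √(2·D·S / H) = √(2·32,500·210 / 16) = √853,125.0 ≈ 923.65

924 rolls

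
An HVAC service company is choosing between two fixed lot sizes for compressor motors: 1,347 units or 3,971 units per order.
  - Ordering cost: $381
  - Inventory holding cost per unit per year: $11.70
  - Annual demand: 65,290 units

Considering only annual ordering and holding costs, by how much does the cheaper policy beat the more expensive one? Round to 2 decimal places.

For each Q, cost = (D/Q)·S + (Q/2)·H.
TC(1,347) = (65,290/1,347)×381 + (1,347/2)×11.7 = $26,347.28
TC(3,971) = (65,290/3,971)×381 + (3,971/2)×11.7 = $29,494.64
Cheaper: Q = 1,347.  Difference = $3,147.36

$3,147.36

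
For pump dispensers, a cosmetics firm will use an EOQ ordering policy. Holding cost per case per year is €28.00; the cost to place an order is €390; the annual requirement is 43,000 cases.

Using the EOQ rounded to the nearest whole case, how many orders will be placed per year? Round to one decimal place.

EOQ = √(2DS/H) = √(2 × 43,000 × 390 / 28)
    = √(1,197,857.14) ≈ 1,094.47 → Q = 1,094
N = D/Q = 43,000/1,094 ≈ 39.305 orders/yr

39.3 orders per year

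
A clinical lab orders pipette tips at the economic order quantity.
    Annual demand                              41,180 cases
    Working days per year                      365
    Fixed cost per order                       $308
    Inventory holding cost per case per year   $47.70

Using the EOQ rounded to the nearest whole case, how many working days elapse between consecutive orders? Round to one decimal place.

6.5 days

EOQ = √(2DS/H) = √(2 × 41,180 × 308 / 47.7)
    = √(531,800.42) ≈ 729.25 → Q = 729 cases
Cycle time = (working days × Q)/D = (365 × 729) / 41,180 = 6.462 days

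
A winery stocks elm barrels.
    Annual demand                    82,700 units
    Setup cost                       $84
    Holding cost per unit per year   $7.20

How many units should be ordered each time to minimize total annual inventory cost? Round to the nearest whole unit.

1,389 units

Optimal lot size Q* = (2 × 82,700 × $84 / $7.2)^½ ≈ 1,389.12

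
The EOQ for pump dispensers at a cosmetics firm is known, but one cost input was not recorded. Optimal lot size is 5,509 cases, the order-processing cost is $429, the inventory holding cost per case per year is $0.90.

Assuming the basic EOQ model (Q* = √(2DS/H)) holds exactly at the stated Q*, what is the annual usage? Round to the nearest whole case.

EOQ relation: Q² = 2DS/H, so rearrange for the unknown.
D = Q²H / (2S) = 5,509² × 0.9 / (2 × 429) = 31,834.70

31,835 cases per year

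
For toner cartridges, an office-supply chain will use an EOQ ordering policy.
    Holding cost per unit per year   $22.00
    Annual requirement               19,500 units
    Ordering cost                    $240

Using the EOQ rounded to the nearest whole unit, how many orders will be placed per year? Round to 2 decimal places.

29.91 orders per year

EOQ = √(2DS/H) = √(2 × 19,500 × 240 / 22)
    = √(425,454.55) ≈ 652.27 → Q = 652
N = D/Q = 19,500/652 ≈ 29.908 orders/yr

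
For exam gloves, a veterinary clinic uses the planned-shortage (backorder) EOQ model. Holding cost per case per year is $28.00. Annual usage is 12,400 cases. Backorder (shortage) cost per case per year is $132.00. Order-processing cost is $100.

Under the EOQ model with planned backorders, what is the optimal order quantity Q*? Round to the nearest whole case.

328 cases

Q* = √(2DS/H) · √((H + b)/b)
   = √(2 × 12,400 × 100 / 28) · √((28 + 132) / 132)
   = 297.610 × 1.1010 ≈ 327.66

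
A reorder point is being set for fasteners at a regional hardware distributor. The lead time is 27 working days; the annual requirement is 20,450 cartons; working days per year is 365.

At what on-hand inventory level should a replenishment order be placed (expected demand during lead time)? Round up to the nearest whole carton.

Daily demand d = 20,450 / 365 = 56.027 cartons/day
Demand during lead time = 56.027 × 27 = 1,512.74
Reorder point = 1,512.74 → round up

1,513 cartons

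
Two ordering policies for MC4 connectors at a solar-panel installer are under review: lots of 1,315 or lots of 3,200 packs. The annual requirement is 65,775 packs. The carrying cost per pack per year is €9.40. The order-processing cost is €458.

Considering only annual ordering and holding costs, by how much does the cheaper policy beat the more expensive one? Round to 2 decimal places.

€4,635.16

TC(Q) = (D/Q)S + (Q/2)H
TC(1,315) = (65,775/1,315)×458 + (1,315/2)×9.4 = €29,089.21
TC(3,200) = (65,775/3,200)×458 + (3,200/2)×9.4 = €24,454.05
|ΔTC| = |€29,089.21 − €24,454.05| = €4,635.16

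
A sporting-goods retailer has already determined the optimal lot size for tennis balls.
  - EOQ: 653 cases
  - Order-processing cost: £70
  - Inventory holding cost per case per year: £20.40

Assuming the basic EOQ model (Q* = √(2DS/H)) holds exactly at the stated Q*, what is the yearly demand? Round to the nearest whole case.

Since Q* = (2DS/H)^½, squaring gives Q*²·H = 2DS.
D = Q²H / (2S) = 653² × 20.4 / (2 × 70) = 62,133.88

62,134 cases per year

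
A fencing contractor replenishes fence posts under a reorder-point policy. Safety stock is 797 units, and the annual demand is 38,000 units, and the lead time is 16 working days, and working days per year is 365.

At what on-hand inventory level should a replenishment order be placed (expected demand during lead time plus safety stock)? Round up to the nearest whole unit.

Daily demand d = 38,000 / 365 = 104.110 units/day
Demand during lead time = 104.110 × 16 = 1,665.75
Reorder point = 1,665.75 + 797 = 2,462.75 → round up

2,463 units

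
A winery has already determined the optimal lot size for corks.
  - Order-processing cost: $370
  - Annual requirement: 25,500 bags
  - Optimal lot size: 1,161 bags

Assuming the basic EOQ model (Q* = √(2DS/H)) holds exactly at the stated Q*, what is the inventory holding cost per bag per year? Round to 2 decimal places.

$14.00

EOQ relation: Q² = 2DS/H, so rearrange for the unknown.
H = 2DS / Q² = 2 × 25,500 × 370 / 1,161² = 13.9993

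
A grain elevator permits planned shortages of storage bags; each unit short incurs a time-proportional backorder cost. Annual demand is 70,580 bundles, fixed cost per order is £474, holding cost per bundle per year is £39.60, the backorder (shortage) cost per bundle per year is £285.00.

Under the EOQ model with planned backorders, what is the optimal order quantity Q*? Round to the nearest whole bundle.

1,387 bundles

Q* = √(2DS/H) · √((H + b)/b)
   = √(2 × 70,580 × 474 / 39.6) · √((39.6 + 285) / 285)
   = 1,299.862 × 1.0672 ≈ 1,387.23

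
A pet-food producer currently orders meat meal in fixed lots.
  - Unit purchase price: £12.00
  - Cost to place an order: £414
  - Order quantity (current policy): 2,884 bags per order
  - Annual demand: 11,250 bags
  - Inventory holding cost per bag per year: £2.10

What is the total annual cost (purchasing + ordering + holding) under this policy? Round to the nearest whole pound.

£139,643

Ordering: D/Q × S = 11,250/2,884 × £414 = £1,614.94
Holding:  Q/2 × H = 2,884/2 × £2.1 = £3,028.20
Purchase cost = D·C = 11,250 × 12 = £135,000.00
Total = £1,614.94 + £3,028.20 + £135,000.00 = £139,643.14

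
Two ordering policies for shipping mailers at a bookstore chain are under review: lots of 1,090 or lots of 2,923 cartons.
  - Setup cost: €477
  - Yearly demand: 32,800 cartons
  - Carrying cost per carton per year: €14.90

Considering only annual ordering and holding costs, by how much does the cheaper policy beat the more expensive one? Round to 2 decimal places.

€4,654.67

Annual cost at Q: ordering D·S/Q plus holding Q·H/2.
TC(1,090) = (32,800/1,090)×477 + (1,090/2)×14.9 = €22,474.26
TC(2,923) = (32,800/2,923)×477 + (2,923/2)×14.9 = €27,128.93
Cheaper: Q = 1,090.  Difference = €4,654.67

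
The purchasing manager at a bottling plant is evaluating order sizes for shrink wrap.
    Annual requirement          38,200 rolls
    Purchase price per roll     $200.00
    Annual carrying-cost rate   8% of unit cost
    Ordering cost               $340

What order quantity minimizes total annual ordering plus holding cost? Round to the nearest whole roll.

1,274 rolls

Carrying cost H = $200 × 8% = $16.0000/roll/yr
2DS/H = 2·38,200·340/16 = 1,623,500.00
EOQ = √1,623,500.00 ≈ 1,274.17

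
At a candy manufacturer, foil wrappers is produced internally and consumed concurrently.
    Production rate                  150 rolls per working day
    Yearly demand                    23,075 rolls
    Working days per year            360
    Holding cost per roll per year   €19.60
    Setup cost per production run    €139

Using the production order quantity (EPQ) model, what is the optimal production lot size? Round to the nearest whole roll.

756 rolls

Daily demand d = 23,075/360 = 64.097; p = 150; 1 − d/p = 0.57269
EPQ = √(2DS / (H(1 − d/p)))
    = √(2 × 23,075 × 139 / (19.6 × 0.57269)) ≈ 755.97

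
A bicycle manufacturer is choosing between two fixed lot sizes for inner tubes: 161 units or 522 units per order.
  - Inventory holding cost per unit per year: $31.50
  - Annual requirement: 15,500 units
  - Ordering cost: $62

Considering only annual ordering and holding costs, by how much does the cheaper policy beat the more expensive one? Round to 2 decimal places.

$1,557.80

TC(Q) = (D/Q)S + (Q/2)H
TC(161) = (15,500/161)×62 + (161/2)×31.5 = $8,504.69
TC(522) = (15,500/522)×62 + (522/2)×31.5 = $10,062.50
Lots of 161 are cheaper by $1,557.80.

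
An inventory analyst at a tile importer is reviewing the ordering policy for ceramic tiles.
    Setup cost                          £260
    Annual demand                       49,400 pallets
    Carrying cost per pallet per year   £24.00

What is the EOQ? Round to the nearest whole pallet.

2DS/H = 2·49,400·260/24 = 1,070,333.33
EOQ = √1,070,333.33 ≈ 1,034.57

1,035 pallets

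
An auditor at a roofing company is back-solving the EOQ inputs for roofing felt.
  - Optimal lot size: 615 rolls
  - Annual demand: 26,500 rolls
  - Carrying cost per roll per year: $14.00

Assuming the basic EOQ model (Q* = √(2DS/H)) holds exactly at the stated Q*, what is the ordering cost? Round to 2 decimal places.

$99.91

Since Q* = (2DS/H)^½, squaring gives Q*²·H = 2DS.
S = Q²H / (2D) = 615² × 14 / (2 × 26,500) = 99.9085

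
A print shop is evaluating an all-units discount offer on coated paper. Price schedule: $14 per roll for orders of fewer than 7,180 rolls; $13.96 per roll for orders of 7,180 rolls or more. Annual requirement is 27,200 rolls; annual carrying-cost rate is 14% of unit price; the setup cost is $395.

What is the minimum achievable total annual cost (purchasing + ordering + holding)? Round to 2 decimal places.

H₁ = 14%×$14 = $1.9600;  H₂ = 14%×$13.96 = $1.9544
EOQ₁ = √(2×27,200×395/1.9600) = 3,311.08  (< 7,180, feasible at tier 1)
EOQ₂ = √(2×27,200×395/1.9544) = 3,315.82  (< 7,180 → use Q = 7,180 at tier-2 price)
TC(tier 1 (EOQ₁), Q≈3,311.1) = $387,289.72
TC(tier 2, Q≈7,180.0) = $388,224.67
Minimum at tier 1 (EOQ₁): $387,289.72

$387,289.72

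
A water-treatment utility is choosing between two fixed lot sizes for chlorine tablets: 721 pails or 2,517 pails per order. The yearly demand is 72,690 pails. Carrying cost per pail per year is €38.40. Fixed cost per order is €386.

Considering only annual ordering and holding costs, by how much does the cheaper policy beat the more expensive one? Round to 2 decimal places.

€6,714.87

TC(Q) = (D/Q)S + (Q/2)H
TC(721) = (72,690/721)×386 + (721/2)×38.4 = €52,759.07
TC(2,517) = (72,690/2,517)×386 + (2,517/2)×38.4 = €59,473.93
|ΔTC| = |€52,759.07 − €59,473.93| = €6,714.87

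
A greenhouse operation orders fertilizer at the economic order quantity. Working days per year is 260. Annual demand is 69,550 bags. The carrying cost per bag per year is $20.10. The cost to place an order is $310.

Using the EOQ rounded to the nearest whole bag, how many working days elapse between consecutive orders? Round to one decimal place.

Q* = √(2·D·S / H) = √(2·69,550·310 / 20.1) = √2,145,323.4 ≈ 1,464.69 → Q = 1,465 bags
T = Q/D × 260 days = 1,465/69,550 × 260 = 5.477 days

5.5 days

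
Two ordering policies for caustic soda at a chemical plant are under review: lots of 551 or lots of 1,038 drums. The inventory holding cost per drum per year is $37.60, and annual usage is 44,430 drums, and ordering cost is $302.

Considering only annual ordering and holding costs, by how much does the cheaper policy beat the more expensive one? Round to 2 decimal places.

$2,269.59

Annual cost at Q: ordering D·S/Q plus holding Q·H/2.
TC(551) = (44,430/551)×302 + (551/2)×37.6 = $34,710.63
TC(1,038) = (44,430/1,038)×302 + (1,038/2)×37.6 = $32,441.05
Cheaper: Q = 1,038.  Difference = $2,269.59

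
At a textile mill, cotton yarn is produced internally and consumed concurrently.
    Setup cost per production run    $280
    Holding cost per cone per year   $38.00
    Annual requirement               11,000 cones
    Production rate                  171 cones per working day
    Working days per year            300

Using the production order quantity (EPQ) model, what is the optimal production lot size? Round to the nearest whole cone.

d = 11,000/300 = 36.6667 cones/day;  effective holding cost H(1 − d/p) = 38·(1 − 36.6667/171) = 29.85185
Q* = √(2DS / H_eff) = √(2·11,000·280 / 29.85185) ≈ 454.26

454 cones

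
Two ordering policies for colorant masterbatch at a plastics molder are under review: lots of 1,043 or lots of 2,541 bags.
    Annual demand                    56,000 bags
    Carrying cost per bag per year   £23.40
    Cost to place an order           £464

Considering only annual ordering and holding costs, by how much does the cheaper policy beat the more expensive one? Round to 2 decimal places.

£2,839.74

TC(Q) = (D/Q)S + (Q/2)H
TC(1,043) = (56,000/1,043)×464 + (1,043/2)×23.4 = £37,115.85
TC(2,541) = (56,000/2,541)×464 + (2,541/2)×23.4 = £39,955.60
Cheaper: Q = 1,043.  Difference = £2,839.74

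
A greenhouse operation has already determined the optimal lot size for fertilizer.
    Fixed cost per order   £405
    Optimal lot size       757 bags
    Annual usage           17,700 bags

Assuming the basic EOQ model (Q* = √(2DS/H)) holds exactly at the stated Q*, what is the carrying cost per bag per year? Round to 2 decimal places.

£25.02

Since Q* = (2DS/H)^½, squaring gives Q*²·H = 2DS.
H = 2DS / Q² = 2 × 17,700 × 405 / 757² = 25.0188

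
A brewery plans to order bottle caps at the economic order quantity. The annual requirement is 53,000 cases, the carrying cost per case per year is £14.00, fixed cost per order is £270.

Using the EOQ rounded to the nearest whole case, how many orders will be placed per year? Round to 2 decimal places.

37.06 orders per year

Optimal lot size Q* = (2 × 53,000 × £270 / £14)^½ ≈ 1,429.79 → Q = 1,430
Orders per year = D/Q = 53,000 / 1,430 = 37.063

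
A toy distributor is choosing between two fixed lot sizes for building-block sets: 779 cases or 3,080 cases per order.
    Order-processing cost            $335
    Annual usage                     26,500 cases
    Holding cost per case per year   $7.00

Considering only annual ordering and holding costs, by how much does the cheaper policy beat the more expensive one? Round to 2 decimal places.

$460.22

Annual cost at Q: ordering D·S/Q plus holding Q·H/2.
TC(779) = (26,500/779)×335 + (779/2)×7 = $14,122.52
TC(3,080) = (26,500/3,080)×335 + (3,080/2)×7 = $13,662.31
|ΔTC| = |$14,122.52 − $13,662.31| = $460.22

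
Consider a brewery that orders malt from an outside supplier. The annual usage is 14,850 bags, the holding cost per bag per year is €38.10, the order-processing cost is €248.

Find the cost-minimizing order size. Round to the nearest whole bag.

EOQ = √(2DS/H) = √(2 × 14,850 × 248 / 38.1)
    = √(193,322.83) ≈ 439.68

440 bags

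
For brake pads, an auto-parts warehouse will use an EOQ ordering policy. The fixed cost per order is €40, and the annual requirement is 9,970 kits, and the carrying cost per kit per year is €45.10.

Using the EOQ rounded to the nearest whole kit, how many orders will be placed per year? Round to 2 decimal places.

74.96 orders per year

EOQ = √(2DS/H) = √(2 × 9,970 × 40 / 45.1)
    = √(17,685.14) ≈ 132.99 → Q = 133
N = D/Q = 9,970/133 ≈ 74.962 orders/yr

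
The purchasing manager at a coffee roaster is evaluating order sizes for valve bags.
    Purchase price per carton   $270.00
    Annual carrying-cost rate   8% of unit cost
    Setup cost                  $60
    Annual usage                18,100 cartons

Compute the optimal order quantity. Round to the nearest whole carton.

317 cartons

Holding cost per carton per year: H = 8% × $270 = $21.6000
Optimal lot size Q* = (2 × 18,100 × $60 / $21.6)^½ ≈ 317.10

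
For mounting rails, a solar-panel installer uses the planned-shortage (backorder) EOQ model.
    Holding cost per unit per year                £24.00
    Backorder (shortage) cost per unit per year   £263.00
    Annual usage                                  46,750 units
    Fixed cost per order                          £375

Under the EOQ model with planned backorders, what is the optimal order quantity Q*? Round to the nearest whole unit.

1,263 units

Q* = √(2DS/H) · √((H + b)/b)
   = √(2 × 46,750 × 375 / 24) · √((24 + 263) / 263)
   = 1,208.692 × 1.0446 ≈ 1,262.64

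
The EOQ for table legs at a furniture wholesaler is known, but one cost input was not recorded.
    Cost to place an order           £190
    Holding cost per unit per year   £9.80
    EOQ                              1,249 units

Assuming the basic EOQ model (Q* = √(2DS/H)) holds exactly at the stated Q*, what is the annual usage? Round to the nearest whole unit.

40,232 units per year

Since Q* = (2DS/H)^½, squaring gives Q*²·H = 2DS.
D = Q²H / (2S) = 1,249² × 9.8 / (2 × 190) = 40,231.60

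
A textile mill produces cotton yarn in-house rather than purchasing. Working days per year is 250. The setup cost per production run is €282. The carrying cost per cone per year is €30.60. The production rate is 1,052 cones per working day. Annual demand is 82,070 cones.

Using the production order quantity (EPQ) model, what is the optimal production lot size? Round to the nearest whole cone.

Daily demand d = 82,070/250 = 328.280; p = 1052; 1 − d/p = 0.68795
EPQ = √(2DS / (H(1 − d/p)))
    = √(2 × 82,070 × 282 / (30.6 × 0.68795)) ≈ 1,482.84

1,483 cones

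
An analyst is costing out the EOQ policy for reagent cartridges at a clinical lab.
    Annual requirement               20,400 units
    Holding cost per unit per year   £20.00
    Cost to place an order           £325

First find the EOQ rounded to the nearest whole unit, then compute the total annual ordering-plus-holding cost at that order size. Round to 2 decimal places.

Optimal lot size Q* = (2 × 20,400 × £325 / £20)^½ ≈ 814.25 → Q = 814 units
Annual ordering cost = (D/Q)·S = (20,400/814) × 325 = £8,144.96
Annual holding cost  = (Q/2)·H = (814/2) × 20 = £8,140.00
Total = £8,144.96 + £8,140.00 = £16,284.96

£16,284.96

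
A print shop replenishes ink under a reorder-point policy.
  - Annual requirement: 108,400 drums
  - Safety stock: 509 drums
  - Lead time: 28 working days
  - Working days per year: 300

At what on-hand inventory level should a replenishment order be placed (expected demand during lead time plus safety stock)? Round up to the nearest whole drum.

Daily demand d = 108,400 / 300 = 361.333 drums/day
Demand during lead time = 361.333 × 28 = 10,117.33
Reorder point = 10,117.33 + 509 = 10,626.33 → round up

10,627 drums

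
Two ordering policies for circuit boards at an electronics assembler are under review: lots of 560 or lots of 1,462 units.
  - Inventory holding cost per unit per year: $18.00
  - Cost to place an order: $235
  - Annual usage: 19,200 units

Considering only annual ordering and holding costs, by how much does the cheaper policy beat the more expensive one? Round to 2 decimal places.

$3,147.04

Annual cost at Q: ordering D·S/Q plus holding Q·H/2.
TC(560) = (19,200/560)×235 + (560/2)×18 = $13,097.14
TC(1,462) = (19,200/1,462)×235 + (1,462/2)×18 = $16,244.18
|ΔTC| = |$13,097.14 − $16,244.18| = $3,147.04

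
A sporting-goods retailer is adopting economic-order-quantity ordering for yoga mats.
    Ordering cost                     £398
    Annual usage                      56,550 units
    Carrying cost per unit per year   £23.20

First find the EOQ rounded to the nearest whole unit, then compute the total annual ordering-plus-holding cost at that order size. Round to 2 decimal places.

£32,315.94

2DS/H = 2·56,550·398/23.2 = 1,940,250.00
EOQ = √1,940,250.00 ≈ 1,392.93 → Q = 1,393 units
Ordering: D/Q × S = 56,550/1,393 × £398 = £16,157.14
Holding:  Q/2 × H = 1,393/2 × £23.2 = £16,158.80
Total = £16,157.14 + £16,158.80 = £32,315.94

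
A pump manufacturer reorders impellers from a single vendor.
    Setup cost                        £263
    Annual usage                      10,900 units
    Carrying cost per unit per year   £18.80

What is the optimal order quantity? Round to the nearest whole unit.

EOQ = √(2DS/H) = √(2 × 10,900 × 263 / 18.8)
    = √(304,968.09) ≈ 552.24

552 units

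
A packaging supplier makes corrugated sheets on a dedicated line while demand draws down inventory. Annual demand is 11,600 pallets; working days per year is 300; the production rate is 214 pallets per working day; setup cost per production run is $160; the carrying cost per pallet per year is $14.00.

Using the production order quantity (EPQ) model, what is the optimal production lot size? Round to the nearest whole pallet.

569 pallets

d = 11,600/300 = 38.6667 pallets/day;  effective holding cost H(1 − d/p) = 14·(1 − 38.6667/214) = 11.47040
Q* = √(2DS / H_eff) = √(2·11,600·160 / 11.47040) ≈ 568.87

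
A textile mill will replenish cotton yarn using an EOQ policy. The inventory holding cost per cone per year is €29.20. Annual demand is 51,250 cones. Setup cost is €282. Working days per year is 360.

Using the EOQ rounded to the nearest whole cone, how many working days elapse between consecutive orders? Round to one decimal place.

EOQ = √(2DS/H) = √(2 × 51,250 × 282 / 29.2)
    = √(989,897.26) ≈ 994.94 → Q = 995 cones
T = Q/D × 360 days = 995/51,250 × 360 = 6.989 days

7.0 days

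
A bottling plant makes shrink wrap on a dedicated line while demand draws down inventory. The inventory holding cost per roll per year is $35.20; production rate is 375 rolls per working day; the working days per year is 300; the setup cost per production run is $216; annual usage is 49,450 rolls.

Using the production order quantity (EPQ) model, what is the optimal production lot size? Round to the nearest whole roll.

d = 49,450/300 = 164.8333 rolls/day;  effective holding cost H(1 − d/p) = 35.2·(1 − 164.8333/375) = 19.72764
Q* = √(2DS / H_eff) = √(2·49,450·216 / 19.72764) ≈ 1,040.61

1,041 rolls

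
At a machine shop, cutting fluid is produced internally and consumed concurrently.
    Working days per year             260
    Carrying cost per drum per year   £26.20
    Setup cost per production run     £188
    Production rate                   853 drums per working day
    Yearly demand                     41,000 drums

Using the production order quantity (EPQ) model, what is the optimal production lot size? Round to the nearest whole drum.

d = 41,000/260 = 157.6923 drums/day;  effective holding cost H(1 − d/p) = 26.2·(1 − 157.6923/853) = 21.35646
Q* = √(2DS / H_eff) = √(2·41,000·188 / 21.35646) ≈ 849.61

850 drums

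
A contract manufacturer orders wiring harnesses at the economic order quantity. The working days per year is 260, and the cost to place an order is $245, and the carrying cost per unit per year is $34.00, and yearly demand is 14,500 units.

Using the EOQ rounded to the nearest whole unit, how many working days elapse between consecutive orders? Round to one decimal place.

8.2 days

Optimal lot size Q* = (2 × 14,500 × $245 / $34)^½ ≈ 457.13 → Q = 457 units
Cycle time = (working days × Q)/D = (260 × 457) / 14,500 = 8.194 days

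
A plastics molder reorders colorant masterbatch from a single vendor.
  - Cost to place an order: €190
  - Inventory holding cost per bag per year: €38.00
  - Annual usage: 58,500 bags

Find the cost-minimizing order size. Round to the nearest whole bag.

765 bags

Optimal lot size Q* = (2 × 58,500 × €190 / €38)^½ ≈ 764.85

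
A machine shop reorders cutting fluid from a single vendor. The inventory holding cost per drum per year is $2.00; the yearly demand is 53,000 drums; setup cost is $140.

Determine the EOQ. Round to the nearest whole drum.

2,724 drums

EOQ = √(2DS/H) = √(2 × 53,000 × 140 / 2)
    = √(7,420,000.00) ≈ 2,723.97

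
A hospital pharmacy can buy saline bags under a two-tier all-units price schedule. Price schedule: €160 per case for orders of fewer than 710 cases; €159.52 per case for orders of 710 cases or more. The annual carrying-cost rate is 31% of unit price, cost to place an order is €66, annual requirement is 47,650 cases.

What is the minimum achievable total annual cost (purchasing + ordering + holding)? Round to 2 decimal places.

H₁ = 31%×€160 = €49.6000;  H₂ = 31%×€159.52 = €49.4512
EOQ₁ = √(2×47,650×66/49.6000) = 356.10  (< 710, feasible at tier 1)
EOQ₂ = √(2×47,650×66/49.4512) = 356.64  (< 710 → use Q = 710 at tier-2 price)
TC(tier 1 (EOQ₁), Q≈356.1) = €7,641,662.79
TC(tier 2, Q≈710.0) = €7,623,112.61
Minimum at tier 2: €7,623,112.61

€7,623,112.61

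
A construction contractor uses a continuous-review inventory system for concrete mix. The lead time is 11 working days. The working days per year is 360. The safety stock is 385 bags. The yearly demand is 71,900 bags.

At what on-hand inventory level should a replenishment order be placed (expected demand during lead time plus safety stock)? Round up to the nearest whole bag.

2,582 bags

Daily demand d = 71,900 / 360 = 199.722 bags/day
Demand during lead time = 199.722 × 11 = 2,196.94
Reorder point = 2,196.94 + 385 = 2,581.94 → round up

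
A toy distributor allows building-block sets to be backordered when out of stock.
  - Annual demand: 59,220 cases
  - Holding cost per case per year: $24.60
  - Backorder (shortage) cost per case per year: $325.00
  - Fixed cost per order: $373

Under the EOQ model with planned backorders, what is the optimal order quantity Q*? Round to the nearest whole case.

Basic EOQ = √(2·59,220·373/24.6) = 1,340.096
Backorder adjustment √((H+b)/b) = √((24.6+325)/325) = 1.0372
Q* = 1,340.096 × 1.0372 ≈ 1,389.89

1,390 cases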